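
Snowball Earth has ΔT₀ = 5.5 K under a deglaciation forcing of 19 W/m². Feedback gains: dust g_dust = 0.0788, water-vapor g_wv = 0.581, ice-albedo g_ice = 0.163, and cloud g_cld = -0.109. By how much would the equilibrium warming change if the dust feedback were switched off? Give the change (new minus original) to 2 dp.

-4.15 K

Original: g = 0.7138, ΔT = 5.5/(1−0.7138) = 19.2173 K.
Without dust: g' = 0.635, ΔT' = 5.5/(1−0.635) = 15.0685 K.
Change = 15.0685 − 19.2173 = -4.15 K.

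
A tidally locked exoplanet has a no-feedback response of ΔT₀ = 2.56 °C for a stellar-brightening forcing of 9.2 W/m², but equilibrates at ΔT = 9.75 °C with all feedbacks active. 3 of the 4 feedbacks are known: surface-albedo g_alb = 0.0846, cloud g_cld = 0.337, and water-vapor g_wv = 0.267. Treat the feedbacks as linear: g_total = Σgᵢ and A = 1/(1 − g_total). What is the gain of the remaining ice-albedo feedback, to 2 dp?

0.05

Amplification A = ΔT/ΔT₀ = 9.75/2.56 = 3.809.
Total gain g = 1 − 1/A = 1 − 1/3.809 = 0.7375.
Known gains sum to 0.0846 + 0.337 + 0.267 = 0.6886.
g_ice = 0.7375 − 0.6886 = 0.05.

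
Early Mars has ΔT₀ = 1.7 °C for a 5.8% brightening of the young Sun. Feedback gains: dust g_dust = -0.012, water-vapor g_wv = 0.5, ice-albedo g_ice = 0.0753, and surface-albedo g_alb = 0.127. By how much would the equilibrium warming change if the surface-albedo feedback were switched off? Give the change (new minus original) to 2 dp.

-1.60 °C

Original: g = 0.6903, ΔT = 1.7/(1−0.6903) = 5.4892 °C.
Without surface-albedo: g' = 0.5633, ΔT' = 1.7/(1−0.5633) = 3.8928 °C.
Change = 3.8928 − 5.4892 = -1.60 °C.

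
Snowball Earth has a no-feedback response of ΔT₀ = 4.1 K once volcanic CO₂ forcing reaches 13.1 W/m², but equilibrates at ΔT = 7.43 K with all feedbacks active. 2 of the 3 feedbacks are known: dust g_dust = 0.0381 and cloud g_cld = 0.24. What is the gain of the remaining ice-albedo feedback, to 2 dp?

0.17

Amplification A = ΔT/ΔT₀ = 7.43/4.1 = 1.812.
Total gain g = 1 − 1/A = 1 − 1/1.812 = 0.4481.
Known gains sum to 0.0381 + 0.24 = 0.2781.
g_ice = 0.4481 − 0.2781 = 0.17.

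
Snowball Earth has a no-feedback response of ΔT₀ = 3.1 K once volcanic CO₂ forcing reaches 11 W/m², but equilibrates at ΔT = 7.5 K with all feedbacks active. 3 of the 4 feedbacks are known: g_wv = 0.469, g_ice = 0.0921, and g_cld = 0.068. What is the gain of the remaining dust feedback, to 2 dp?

Amplification A = ΔT/ΔT₀ = 7.5/3.1 = 2.419.
Total gain g = 1 − 1/A = 1 − 1/2.419 = 0.5866.
Known gains sum to 0.469 + 0.0921 + 0.068 = 0.6291.
g_dust = 0.5866 − 0.6291 = -0.04.

-0.04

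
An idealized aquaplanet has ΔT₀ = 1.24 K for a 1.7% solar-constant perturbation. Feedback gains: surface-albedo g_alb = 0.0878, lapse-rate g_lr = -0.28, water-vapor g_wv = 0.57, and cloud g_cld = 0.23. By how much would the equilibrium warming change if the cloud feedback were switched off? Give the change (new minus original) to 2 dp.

Original: g = 0.6078, ΔT = 1.24/(1−0.6078) = 3.1617 K.
Without cloud: g' = 0.3778, ΔT' = 1.24/(1−0.3778) = 1.9929 K.
Change = 1.9929 − 3.1617 = -1.17 K.

-1.17 K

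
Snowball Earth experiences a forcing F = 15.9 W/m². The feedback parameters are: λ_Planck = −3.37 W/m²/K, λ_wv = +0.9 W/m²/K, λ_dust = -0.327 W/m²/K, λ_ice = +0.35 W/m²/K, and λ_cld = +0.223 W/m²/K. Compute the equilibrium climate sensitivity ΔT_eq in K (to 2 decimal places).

Net feedback parameter λ = (−3.37) + (+0.9) + (-0.327) + (+0.35) + (+0.223) = -2.224 W/m²/K.
ΔT = −F/λ = −15.9/(-2.224) = 7.15 K.

7.15 K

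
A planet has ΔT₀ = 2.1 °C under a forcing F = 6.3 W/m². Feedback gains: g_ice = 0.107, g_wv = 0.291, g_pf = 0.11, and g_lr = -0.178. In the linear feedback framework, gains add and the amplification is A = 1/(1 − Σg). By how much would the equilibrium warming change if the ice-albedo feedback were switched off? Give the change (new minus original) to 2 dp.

-0.43 °C

Original: g = 0.33, ΔT = 2.1/(1−0.33) = 3.1343 °C.
Without ice-albedo: g' = 0.223, ΔT' = 2.1/(1−0.223) = 2.7027 °C.
Change = 2.7027 − 3.1343 = -0.43 °C.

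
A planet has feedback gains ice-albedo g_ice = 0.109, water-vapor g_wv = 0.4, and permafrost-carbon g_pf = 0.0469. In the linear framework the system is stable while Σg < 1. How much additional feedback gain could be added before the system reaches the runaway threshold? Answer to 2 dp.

0.44

Current total gain = 0.109 + 0.4 + 0.0469 = 0.5559.
Margin to runaway = 1 − 0.5559 = 0.44.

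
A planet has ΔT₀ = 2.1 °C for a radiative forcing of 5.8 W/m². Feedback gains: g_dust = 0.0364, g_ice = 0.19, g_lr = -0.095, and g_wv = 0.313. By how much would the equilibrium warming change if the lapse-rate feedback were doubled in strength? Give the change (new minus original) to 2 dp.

-0.55 °C

Original: g = 0.4444, ΔT = 2.1/(1−0.4444) = 3.7797 °C.
With doubled lapse-rate: g' = 0.3494, ΔT' = 2.1/(1−0.3494) = 3.2278 °C.
Change = 3.2278 − 3.7797 = -0.55 °C.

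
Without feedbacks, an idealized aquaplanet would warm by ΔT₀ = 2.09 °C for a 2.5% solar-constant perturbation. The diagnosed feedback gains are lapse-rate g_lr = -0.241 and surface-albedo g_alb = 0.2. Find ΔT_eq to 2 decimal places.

Total gain g = -0.241 + 0.2 = -0.041.
Amplification A = 1/(1 + 0.041) = 0.9606.
ΔT = 2.09 × 0.9606 = 2.01 °C.

2.01 °C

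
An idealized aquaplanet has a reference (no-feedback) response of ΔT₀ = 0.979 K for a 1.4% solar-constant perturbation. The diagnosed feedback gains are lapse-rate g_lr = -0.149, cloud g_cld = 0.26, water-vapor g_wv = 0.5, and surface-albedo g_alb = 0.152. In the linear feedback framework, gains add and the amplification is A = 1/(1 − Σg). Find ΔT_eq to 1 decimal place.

4.1 K

Total gain g = -0.149 + 0.26 + 0.5 + 0.152 = 0.763.
Amplification A = 1/(1 − 0.763) = 4.219.
ΔT = 0.979 × 4.219 = 4.1 K.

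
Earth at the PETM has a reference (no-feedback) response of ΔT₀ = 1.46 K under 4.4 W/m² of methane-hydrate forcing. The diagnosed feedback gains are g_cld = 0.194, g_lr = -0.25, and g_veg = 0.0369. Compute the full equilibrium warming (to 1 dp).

1.4 K

Total gain g = 0.194 − 0.25 + 0.0369 = -0.0191.
Amplification A = 1/(1 + 0.0191) = 0.9813.
ΔT = 1.46 × 0.9813 = 1.4 K.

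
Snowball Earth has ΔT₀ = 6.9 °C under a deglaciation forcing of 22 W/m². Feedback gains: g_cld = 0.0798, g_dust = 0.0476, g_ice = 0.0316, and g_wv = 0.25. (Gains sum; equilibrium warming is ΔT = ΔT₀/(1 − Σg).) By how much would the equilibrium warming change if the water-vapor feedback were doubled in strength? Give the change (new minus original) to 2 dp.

Original: g = 0.409, ΔT = 6.9/(1−0.409) = 11.6751 °C.
With doubled water-vapor: g' = 0.659, ΔT' = 6.9/(1−0.659) = 20.2346 °C.
Change = 20.2346 − 11.6751 = 8.56 °C.

8.56 °C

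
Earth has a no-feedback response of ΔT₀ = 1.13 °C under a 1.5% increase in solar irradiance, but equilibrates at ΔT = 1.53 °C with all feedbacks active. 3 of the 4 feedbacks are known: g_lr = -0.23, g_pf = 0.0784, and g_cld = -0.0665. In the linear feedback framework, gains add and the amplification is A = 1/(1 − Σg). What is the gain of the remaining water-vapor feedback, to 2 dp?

Amplification A = ΔT/ΔT₀ = 1.53/1.13 = 1.354.
Total gain g = 1 − 1/A = 1 − 1/1.354 = 0.2614.
Known gains sum to -0.23 + 0.0784 − 0.0665 = -0.2181.
g_wv = 0.2614 + 0.2181 = 0.48.

0.48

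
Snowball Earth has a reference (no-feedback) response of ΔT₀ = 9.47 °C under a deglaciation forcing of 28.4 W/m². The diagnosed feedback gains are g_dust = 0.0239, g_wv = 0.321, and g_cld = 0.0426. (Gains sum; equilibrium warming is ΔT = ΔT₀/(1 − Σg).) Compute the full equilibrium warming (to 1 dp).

Total gain g = 0.0239 + 0.321 + 0.0426 = 0.3875.
Amplification A = 1/(1 − 0.3875) = 1.633.
ΔT = 9.47 × 1.633 = 15.5 °C.

15.5 °C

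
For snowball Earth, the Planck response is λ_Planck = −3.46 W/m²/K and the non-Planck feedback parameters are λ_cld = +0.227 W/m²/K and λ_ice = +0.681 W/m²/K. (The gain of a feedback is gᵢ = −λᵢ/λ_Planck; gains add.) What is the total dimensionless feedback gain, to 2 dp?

Convert to gains: g_cld = 0.227/3.46 = 0.06561; g_ice = 0.681/3.46 = 0.1968.
Total gain g = 0.26241.

0.26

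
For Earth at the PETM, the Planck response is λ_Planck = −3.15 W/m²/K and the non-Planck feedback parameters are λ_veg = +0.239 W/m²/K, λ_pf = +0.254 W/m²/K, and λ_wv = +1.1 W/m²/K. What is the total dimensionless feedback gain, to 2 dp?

Convert to gains: g_veg = 0.239/3.15 = 0.07587; g_pf = 0.254/3.15 = 0.08063; g_wv = 1.1/3.15 = 0.3492.
Total gain g = 0.5057.

0.51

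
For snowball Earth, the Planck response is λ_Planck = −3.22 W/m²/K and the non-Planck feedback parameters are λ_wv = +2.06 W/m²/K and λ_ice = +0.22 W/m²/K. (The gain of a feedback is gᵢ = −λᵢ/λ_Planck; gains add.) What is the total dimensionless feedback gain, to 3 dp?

Convert to gains: g_wv = 2.06/3.22 = 0.6398; g_ice = 0.22/3.22 = 0.06832.
Total gain g = 0.70812.

0.708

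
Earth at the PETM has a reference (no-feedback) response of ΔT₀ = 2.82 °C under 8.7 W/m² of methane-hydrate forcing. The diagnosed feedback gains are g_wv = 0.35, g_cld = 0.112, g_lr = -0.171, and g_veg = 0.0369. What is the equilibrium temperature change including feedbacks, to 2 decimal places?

Total gain g = 0.35 + 0.112 − 0.171 + 0.0369 = 0.3279.
Amplification A = 1/(1 − 0.3279) = 1.488.
ΔT = 2.82 × 1.488 = 4.20 °C.

4.20 °C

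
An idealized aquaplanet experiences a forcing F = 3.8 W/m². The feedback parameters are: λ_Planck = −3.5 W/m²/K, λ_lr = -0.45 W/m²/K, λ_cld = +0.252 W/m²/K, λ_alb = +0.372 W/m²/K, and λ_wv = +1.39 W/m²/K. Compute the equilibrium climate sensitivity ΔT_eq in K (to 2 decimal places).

1.96 K

Net feedback parameter λ = (−3.5) + (-0.45) + (+0.252) + (+0.372) + (+1.39) = -1.936 W/m²/K.
ΔT = −F/λ = −3.8/(-1.936) = 1.96 K.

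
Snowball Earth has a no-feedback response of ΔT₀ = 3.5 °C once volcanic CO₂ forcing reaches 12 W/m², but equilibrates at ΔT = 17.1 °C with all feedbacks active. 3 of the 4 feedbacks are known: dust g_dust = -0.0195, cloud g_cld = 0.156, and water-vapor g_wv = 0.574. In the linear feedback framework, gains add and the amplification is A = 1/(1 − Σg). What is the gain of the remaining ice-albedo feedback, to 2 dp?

0.08

Amplification A = ΔT/ΔT₀ = 17.1/3.5 = 4.886.
Total gain g = 1 − 1/A = 1 − 1/4.886 = 0.7953.
Known gains sum to -0.0195 + 0.156 + 0.574 = 0.7105.
g_ice = 0.7953 − 0.7105 = 0.08.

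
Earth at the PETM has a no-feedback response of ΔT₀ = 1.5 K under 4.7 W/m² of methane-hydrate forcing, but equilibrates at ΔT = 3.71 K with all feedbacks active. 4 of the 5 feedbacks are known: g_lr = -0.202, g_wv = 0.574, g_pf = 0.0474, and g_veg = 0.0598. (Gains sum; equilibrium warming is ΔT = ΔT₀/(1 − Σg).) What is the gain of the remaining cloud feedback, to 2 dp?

Amplification A = ΔT/ΔT₀ = 3.71/1.5 = 2.473.
Total gain g = 1 − 1/A = 1 − 1/2.473 = 0.5956.
Known gains sum to -0.202 + 0.574 + 0.0474 + 0.0598 = 0.4792.
g_cld = 0.5956 − 0.4792 = 0.12.

0.12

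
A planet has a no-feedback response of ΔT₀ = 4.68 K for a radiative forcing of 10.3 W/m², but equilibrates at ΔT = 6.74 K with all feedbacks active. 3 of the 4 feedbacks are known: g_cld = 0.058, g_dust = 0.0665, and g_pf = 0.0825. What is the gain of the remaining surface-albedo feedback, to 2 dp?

Amplification A = ΔT/ΔT₀ = 6.74/4.68 = 1.44.
Total gain g = 1 − 1/A = 1 − 1/1.44 = 0.3056.
Known gains sum to 0.058 + 0.0665 + 0.0825 = 0.207.
g_alb = 0.3056 − 0.207 = 0.10.

0.10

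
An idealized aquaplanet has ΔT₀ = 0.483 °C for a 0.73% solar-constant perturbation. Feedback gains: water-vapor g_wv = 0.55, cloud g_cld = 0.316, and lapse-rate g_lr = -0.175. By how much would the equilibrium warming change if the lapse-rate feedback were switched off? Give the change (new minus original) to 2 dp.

Original: g = 0.691, ΔT = 0.483/(1−0.691) = 1.5631 °C.
Without lapse-rate: g' = 0.866, ΔT' = 0.483/(1−0.866) = 3.6045 °C.
Change = 3.6045 − 1.5631 = 2.04 °C.

2.04 °C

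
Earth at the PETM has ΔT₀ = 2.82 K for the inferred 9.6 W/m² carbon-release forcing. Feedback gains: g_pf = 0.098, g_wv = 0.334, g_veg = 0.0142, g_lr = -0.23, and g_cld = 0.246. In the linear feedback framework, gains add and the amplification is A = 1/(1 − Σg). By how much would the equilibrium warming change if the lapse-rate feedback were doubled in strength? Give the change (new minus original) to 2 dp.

-1.57 K

Original: g = 0.4622, ΔT = 2.82/(1−0.4622) = 5.2436 K.
With doubled lapse-rate: g' = 0.2322, ΔT' = 2.82/(1−0.2322) = 3.6728 K.
Change = 3.6728 − 5.2436 = -1.57 K.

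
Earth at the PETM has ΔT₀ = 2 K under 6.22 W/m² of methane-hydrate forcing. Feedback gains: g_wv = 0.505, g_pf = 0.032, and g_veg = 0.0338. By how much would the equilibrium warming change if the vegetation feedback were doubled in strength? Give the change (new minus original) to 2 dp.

0.40 K

Original: g = 0.5708, ΔT = 2/(1−0.5708) = 4.6598 K.
With doubled vegetation: g' = 0.6046, ΔT' = 2/(1−0.6046) = 5.0582 K.
Change = 5.0582 − 4.6598 = 0.40 K.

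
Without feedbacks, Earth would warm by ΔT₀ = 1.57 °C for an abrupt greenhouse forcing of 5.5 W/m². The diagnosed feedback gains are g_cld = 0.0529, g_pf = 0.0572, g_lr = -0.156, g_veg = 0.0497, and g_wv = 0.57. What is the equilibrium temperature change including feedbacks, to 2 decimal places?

3.68 °C

Total gain g = 0.0529 + 0.0572 − 0.156 + 0.0497 + 0.57 = 0.5738.
Amplification A = 1/(1 − 0.5738) = 2.346.
ΔT = 1.57 × 2.346 = 3.68 °C.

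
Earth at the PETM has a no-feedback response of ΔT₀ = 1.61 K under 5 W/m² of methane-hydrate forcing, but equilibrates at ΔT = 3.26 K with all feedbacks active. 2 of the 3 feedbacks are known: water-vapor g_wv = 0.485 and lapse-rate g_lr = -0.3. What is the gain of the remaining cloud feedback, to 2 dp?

Amplification A = ΔT/ΔT₀ = 3.26/1.61 = 2.025.
Total gain g = 1 − 1/A = 1 − 1/2.025 = 0.5062.
Known gains sum to 0.485 − 0.3 = 0.185.
g_cld = 0.5062 − 0.185 = 0.32.

0.32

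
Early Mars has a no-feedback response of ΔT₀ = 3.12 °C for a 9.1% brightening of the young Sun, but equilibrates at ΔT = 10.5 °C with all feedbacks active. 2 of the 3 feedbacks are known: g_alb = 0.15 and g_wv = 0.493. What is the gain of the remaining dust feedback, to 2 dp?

Amplification A = ΔT/ΔT₀ = 10.5/3.12 = 3.365.
Total gain g = 1 − 1/A = 1 − 1/3.365 = 0.7028.
Known gains sum to 0.15 + 0.493 = 0.643.
g_dust = 0.7028 − 0.643 = 0.06.

0.06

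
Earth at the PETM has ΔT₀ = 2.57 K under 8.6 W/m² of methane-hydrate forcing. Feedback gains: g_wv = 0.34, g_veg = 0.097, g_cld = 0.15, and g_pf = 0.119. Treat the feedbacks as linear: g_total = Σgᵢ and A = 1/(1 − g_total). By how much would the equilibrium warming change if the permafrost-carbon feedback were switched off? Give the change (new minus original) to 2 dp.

Original: g = 0.706, ΔT = 2.57/(1−0.706) = 8.7415 K.
Without permafrost-carbon: g' = 0.587, ΔT' = 2.57/(1−0.587) = 6.2228 K.
Change = 6.2228 − 8.7415 = -2.52 K.

-2.52 K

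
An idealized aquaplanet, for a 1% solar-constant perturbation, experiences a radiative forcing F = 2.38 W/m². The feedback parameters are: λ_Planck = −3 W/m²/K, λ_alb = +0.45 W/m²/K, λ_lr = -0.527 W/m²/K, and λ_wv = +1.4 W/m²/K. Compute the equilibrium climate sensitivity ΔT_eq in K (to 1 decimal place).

1.4 K

Net feedback parameter λ = (−3) + (+0.45) + (-0.527) + (+1.4) = -1.677 W/m²/K.
ΔT = −F/λ = −2.38/(-1.677) = 1.4 K.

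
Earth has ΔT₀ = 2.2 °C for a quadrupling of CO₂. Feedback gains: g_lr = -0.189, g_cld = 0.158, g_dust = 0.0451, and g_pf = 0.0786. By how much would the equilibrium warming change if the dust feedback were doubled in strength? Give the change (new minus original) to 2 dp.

0.13 °C

Original: g = 0.0927, ΔT = 2.2/(1−0.0927) = 2.4248 °C.
With doubled dust: g' = 0.1378, ΔT' = 2.2/(1−0.1378) = 2.5516 °C.
Change = 2.5516 − 2.4248 = 0.13 °C.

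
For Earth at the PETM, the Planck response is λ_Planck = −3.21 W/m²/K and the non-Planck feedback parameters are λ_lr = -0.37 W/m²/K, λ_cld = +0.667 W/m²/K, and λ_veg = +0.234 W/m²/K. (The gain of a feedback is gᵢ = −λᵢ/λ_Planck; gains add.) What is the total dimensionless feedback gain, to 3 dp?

0.165

Convert to gains: g_lr = -0.37/3.21 = -0.1153; g_cld = 0.667/3.21 = 0.2078; g_veg = 0.234/3.21 = 0.0729.
Total gain g = 0.1654.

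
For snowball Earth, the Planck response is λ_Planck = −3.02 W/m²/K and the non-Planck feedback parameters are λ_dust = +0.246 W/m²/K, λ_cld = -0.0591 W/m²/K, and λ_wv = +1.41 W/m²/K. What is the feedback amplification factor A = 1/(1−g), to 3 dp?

Convert to gains: g_dust = 0.246/3.02 = 0.08146; g_cld = -0.0591/3.02 = -0.01957; g_wv = 1.41/3.02 = 0.4669.
Total gain g = 0.52879.
A = 1/(1 − 0.52879) = 2.122.

2.122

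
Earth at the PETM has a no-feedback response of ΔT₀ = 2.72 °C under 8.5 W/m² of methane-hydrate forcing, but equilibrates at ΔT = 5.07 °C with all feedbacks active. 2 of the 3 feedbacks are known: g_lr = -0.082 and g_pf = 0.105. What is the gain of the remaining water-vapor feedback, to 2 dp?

Amplification A = ΔT/ΔT₀ = 5.07/2.72 = 1.864.
Total gain g = 1 − 1/A = 1 − 1/1.864 = 0.4635.
Known gains sum to -0.082 + 0.105 = 0.023.
g_wv = 0.4635 − 0.023 = 0.44.

0.44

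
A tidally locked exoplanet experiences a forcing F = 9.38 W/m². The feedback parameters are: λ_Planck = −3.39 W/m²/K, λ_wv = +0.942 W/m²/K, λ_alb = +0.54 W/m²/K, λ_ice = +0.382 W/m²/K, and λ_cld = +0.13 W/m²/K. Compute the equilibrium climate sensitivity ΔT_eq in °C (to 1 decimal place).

6.7 °C

Net feedback parameter λ = (−3.39) + (+0.942) + (+0.54) + (+0.382) + (+0.13) = -1.396 W/m²/K.
ΔT = −F/λ = −9.38/(-1.396) = 6.7 °C.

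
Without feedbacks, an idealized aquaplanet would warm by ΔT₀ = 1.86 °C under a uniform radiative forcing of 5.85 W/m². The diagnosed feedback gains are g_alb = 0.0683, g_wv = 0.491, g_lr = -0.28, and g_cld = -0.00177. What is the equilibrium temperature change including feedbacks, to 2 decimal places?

2.57 °C

Total gain g = 0.0683 + 0.491 − 0.28 − 0.00177 = 0.27753.
Amplification A = 1/(1 − 0.27753) = 1.384.
ΔT = 1.86 × 1.384 = 2.57 °C.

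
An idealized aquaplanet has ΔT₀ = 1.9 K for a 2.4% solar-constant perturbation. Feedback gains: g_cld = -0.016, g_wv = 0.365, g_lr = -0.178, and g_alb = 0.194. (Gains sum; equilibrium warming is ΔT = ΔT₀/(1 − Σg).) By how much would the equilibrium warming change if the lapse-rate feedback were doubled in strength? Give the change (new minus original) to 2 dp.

-0.66 K

Original: g = 0.365, ΔT = 1.9/(1−0.365) = 2.9921 K.
With doubled lapse-rate: g' = 0.187, ΔT' = 1.9/(1−0.187) = 2.3370 K.
Change = 2.3370 − 2.9921 = -0.66 K.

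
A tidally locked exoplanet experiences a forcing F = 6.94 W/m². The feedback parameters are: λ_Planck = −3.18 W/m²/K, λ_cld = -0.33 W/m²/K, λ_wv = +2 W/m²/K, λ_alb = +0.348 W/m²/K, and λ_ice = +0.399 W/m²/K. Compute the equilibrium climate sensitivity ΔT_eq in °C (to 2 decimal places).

Net feedback parameter λ = (−3.18) + (-0.33) + (+2) + (+0.348) + (+0.399) = -0.763 W/m²/K.
ΔT = −F/λ = −6.94/(-0.763) = 9.10 °C.

9.10 °C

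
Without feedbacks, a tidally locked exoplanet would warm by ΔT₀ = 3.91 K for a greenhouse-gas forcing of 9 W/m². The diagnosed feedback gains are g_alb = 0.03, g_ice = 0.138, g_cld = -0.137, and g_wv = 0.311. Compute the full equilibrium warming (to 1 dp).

Total gain g = 0.03 + 0.138 − 0.137 + 0.311 = 0.342.
Amplification A = 1/(1 − 0.342) = 1.52.
ΔT = 3.91 × 1.52 = 5.9 K.

5.9 K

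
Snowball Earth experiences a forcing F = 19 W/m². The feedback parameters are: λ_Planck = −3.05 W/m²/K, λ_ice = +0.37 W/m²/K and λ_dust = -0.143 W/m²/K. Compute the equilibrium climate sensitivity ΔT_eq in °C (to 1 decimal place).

Net feedback parameter λ = (−3.05) + (+0.37) + (-0.143) = -2.823 W/m²/K.
ΔT = −F/λ = −19/(-2.823) = 6.7 °C.

6.7 °C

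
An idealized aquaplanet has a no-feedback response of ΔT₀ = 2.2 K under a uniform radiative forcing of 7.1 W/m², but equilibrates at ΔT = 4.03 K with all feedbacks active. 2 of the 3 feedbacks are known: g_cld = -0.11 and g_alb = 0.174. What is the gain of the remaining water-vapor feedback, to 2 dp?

Amplification A = ΔT/ΔT₀ = 4.03/2.2 = 1.832.
Total gain g = 1 − 1/A = 1 − 1/1.832 = 0.4541.
Known gains sum to -0.11 + 0.174 = 0.064.
g_wv = 0.4541 − 0.064 = 0.39.

0.39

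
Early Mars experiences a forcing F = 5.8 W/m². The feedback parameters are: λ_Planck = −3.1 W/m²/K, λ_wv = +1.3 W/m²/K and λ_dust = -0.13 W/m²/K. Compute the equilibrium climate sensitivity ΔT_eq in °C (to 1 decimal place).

Net feedback parameter λ = (−3.1) + (+1.3) + (-0.13) = -1.93 W/m²/K.
ΔT = −F/λ = −5.8/(-1.93) = 3.0 °C.

3.0 °C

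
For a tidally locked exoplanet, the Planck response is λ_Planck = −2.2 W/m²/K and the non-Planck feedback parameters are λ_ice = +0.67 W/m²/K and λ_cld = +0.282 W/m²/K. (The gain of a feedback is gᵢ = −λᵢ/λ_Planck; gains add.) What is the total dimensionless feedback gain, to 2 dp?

0.43

Convert to gains: g_ice = 0.67/2.2 = 0.3045; g_cld = 0.282/2.2 = 0.1282.
Total gain g = 0.4327.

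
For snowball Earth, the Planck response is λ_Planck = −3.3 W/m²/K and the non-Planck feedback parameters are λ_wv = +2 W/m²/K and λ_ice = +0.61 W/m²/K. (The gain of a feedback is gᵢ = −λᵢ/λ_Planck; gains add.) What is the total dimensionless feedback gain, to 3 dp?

Convert to gains: g_wv = 2/3.3 = 0.6061; g_ice = 0.61/3.3 = 0.1848.
Total gain g = 0.7909.

0.791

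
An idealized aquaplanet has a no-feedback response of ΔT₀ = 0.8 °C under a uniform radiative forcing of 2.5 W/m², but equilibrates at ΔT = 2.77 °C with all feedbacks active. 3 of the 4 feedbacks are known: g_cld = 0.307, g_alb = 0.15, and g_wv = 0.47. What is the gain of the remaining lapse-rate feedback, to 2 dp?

-0.22

Amplification A = ΔT/ΔT₀ = 2.77/0.8 = 3.462.
Total gain g = 1 − 1/A = 1 − 1/3.462 = 0.7111.
Known gains sum to 0.307 + 0.15 + 0.47 = 0.927.
g_lr = 0.7111 − 0.927 = -0.22.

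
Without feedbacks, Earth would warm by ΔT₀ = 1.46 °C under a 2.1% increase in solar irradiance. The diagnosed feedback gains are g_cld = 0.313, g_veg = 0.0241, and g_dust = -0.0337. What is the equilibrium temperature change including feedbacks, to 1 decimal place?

Total gain g = 0.313 + 0.0241 − 0.0337 = 0.3034.
Amplification A = 1/(1 − 0.3034) = 1.436.
ΔT = 1.46 × 1.436 = 2.1 °C.

2.1 °C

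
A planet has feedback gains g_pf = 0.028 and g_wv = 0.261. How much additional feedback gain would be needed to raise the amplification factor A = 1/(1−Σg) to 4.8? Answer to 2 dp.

Current total gain = 0.289.
Target gain for A = 4.8: g* = 1 − 1/4.8 = 0.7917.
Additional gain needed = 0.7917 − 0.289 = 0.50.

0.50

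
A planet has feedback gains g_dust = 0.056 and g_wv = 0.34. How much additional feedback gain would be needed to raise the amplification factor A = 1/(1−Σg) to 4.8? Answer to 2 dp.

Current total gain = 0.396.
Target gain for A = 4.8: g* = 1 − 1/4.8 = 0.7917.
Additional gain needed = 0.7917 − 0.396 = 0.40.

0.40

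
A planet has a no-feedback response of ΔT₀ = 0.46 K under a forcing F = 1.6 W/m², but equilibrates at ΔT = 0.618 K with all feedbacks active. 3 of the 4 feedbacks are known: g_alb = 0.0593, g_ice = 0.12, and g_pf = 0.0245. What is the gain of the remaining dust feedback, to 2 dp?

0.05

Amplification A = ΔT/ΔT₀ = 0.618/0.46 = 1.343.
Total gain g = 1 − 1/A = 1 − 1/1.343 = 0.2554.
Known gains sum to 0.0593 + 0.12 + 0.0245 = 0.2038.
g_dust = 0.2554 − 0.2038 = 0.05.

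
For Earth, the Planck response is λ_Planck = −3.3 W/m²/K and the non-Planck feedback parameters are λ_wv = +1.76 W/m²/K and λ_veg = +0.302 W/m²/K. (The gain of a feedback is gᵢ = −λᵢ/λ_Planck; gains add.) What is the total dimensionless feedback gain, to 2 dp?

0.62

Convert to gains: g_wv = 1.76/3.3 = 0.5333; g_veg = 0.302/3.3 = 0.09152.
Total gain g = 0.62482.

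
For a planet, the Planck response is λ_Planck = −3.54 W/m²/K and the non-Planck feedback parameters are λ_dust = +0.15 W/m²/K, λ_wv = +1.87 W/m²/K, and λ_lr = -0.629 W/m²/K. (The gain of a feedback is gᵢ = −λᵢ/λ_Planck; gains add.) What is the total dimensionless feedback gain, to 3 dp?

Convert to gains: g_dust = 0.15/3.54 = 0.04237; g_wv = 1.87/3.54 = 0.5282; g_lr = -0.629/3.54 = -0.1777.
Total gain g = 0.39287.

0.393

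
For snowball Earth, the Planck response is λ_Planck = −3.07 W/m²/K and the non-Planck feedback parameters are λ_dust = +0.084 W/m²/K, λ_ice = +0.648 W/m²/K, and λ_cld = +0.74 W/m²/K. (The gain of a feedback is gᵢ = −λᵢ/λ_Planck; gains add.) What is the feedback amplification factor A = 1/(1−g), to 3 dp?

Convert to gains: g_dust = 0.084/3.07 = 0.02736; g_ice = 0.648/3.07 = 0.2111; g_cld = 0.74/3.07 = 0.241.
Total gain g = 0.47946.
A = 1/(1 − 0.47946) = 1.921.

1.921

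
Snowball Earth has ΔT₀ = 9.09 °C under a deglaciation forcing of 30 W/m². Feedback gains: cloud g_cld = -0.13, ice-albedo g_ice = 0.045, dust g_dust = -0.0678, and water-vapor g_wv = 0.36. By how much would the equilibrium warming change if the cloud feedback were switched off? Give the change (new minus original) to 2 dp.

Original: g = 0.2072, ΔT = 9.09/(1−0.2072) = 11.4657 °C.
Without cloud: g' = 0.3372, ΔT' = 9.09/(1−0.3372) = 13.7145 °C.
Change = 13.7145 − 11.4657 = 2.25 °C.

2.25 °C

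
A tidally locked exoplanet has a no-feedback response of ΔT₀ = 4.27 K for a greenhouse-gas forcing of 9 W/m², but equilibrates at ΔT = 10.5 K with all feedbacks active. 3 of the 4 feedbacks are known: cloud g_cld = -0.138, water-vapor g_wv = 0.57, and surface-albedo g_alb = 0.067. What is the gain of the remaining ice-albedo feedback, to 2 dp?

0.09

Amplification A = ΔT/ΔT₀ = 10.5/4.27 = 2.459.
Total gain g = 1 − 1/A = 1 − 1/2.459 = 0.5933.
Known gains sum to -0.138 + 0.57 + 0.067 = 0.499.
g_ice = 0.5933 − 0.499 = 0.09.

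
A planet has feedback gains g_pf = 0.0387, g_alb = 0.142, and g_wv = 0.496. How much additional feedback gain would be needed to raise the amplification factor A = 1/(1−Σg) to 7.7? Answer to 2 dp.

Current total gain = 0.6767.
Target gain for A = 7.7: g* = 1 − 1/7.7 = 0.8701.
Additional gain needed = 0.8701 − 0.6767 = 0.19.

0.19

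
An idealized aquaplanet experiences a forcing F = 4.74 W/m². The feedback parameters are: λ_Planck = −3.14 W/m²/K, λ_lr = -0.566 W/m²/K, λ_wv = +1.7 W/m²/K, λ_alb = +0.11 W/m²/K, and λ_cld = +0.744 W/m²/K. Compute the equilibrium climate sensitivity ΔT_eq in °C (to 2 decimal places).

4.11 °C

Net feedback parameter λ = (−3.14) + (-0.566) + (+1.7) + (+0.11) + (+0.744) = -1.152 W/m²/K.
ΔT = −F/λ = −4.74/(-1.152) = 4.11 °C.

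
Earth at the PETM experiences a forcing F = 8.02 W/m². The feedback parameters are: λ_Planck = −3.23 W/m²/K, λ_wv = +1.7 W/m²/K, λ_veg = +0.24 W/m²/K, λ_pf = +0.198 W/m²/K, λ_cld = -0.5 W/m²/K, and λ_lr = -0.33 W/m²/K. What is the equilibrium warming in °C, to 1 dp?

Net feedback parameter λ = (−3.23) + (+1.7) + (+0.24) + (+0.198) + (-0.5) + (-0.33) = -1.922 W/m²/K.
ΔT = −F/λ = −8.02/(-1.922) = 4.2 °C.

4.2 °C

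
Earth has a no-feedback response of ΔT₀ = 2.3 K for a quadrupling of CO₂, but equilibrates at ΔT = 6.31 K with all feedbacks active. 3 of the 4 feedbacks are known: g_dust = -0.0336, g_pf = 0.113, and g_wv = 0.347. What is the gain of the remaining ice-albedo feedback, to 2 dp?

0.21

Amplification A = ΔT/ΔT₀ = 6.31/2.3 = 2.743.
Total gain g = 1 − 1/A = 1 − 1/2.743 = 0.6354.
Known gains sum to -0.0336 + 0.113 + 0.347 = 0.4264.
g_ice = 0.6354 − 0.4264 = 0.21.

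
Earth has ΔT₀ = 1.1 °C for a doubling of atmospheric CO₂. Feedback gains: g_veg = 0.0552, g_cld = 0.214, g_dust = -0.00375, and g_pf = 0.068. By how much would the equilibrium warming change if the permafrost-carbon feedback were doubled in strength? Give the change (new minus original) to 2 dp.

0.19 °C

Original: g = 0.33345, ΔT = 1.1/(1−0.33345) = 1.6503 °C.
With doubled permafrost-carbon: g' = 0.40145, ΔT' = 1.1/(1−0.40145) = 1.8378 °C.
Change = 1.8378 − 1.6503 = 0.19 °C.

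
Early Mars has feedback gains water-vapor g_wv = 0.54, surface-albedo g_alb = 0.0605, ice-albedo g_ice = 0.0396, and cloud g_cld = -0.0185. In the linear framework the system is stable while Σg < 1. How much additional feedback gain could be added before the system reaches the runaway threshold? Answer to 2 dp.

0.38

Current total gain = 0.54 + 0.0605 + 0.0396 − 0.0185 = 0.6216.
Margin to runaway = 1 − 0.6216 = 0.38.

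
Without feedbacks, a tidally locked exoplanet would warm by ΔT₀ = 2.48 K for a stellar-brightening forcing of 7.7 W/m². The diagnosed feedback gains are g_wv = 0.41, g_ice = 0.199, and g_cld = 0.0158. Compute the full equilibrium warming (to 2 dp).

6.61 K

Total gain g = 0.41 + 0.199 + 0.0158 = 0.6248.
Amplification A = 1/(1 − 0.6248) = 2.665.
ΔT = 2.48 × 2.665 = 6.61 K.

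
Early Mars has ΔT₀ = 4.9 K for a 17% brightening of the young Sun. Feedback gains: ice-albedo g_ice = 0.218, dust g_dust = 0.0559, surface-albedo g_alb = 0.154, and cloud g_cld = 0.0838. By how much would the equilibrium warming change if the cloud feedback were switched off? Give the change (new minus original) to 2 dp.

-1.47 K

Original: g = 0.5117, ΔT = 4.9/(1−0.5117) = 10.0348 K.
Without cloud: g' = 0.4279, ΔT' = 4.9/(1−0.4279) = 8.5649 K.
Change = 8.5649 − 10.0348 = -1.47 K.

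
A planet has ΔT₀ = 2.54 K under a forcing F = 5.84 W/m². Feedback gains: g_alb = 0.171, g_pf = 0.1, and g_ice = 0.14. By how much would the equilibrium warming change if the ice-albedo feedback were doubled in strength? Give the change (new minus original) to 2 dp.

Original: g = 0.411, ΔT = 2.54/(1−0.411) = 4.3124 K.
With doubled ice-albedo: g' = 0.551, ΔT' = 2.54/(1−0.551) = 5.6570 K.
Change = 5.6570 − 4.3124 = 1.34 K.

1.34 K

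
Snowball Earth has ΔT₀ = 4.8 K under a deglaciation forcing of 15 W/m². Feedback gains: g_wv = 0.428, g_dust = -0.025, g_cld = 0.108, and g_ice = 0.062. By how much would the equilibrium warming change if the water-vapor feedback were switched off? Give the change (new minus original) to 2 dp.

Original: g = 0.573, ΔT = 4.8/(1−0.573) = 11.2412 K.
Without water-vapor: g' = 0.145, ΔT' = 4.8/(1−0.145) = 5.6140 K.
Change = 5.6140 − 11.2412 = -5.63 K.

-5.63 K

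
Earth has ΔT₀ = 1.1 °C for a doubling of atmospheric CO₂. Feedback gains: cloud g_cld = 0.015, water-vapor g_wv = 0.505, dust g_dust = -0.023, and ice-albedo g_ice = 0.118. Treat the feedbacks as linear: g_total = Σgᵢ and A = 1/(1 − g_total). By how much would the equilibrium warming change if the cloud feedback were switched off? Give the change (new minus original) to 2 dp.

Original: g = 0.615, ΔT = 1.1/(1−0.615) = 2.8571 °C.
Without cloud: g' = 0.6, ΔT' = 1.1/(1−0.6) = 2.7500 °C.
Change = 2.7500 − 2.8571 = -0.11 °C.

-0.11 °C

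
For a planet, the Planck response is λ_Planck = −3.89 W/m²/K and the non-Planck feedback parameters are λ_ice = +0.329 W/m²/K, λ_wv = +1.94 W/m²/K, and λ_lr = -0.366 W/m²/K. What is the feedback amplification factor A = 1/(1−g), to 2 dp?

1.96

Convert to gains: g_ice = 0.329/3.89 = 0.08458; g_wv = 1.94/3.89 = 0.4987; g_lr = -0.366/3.89 = -0.09409.
Total gain g = 0.48919.
A = 1/(1 − 0.48919) = 1.96.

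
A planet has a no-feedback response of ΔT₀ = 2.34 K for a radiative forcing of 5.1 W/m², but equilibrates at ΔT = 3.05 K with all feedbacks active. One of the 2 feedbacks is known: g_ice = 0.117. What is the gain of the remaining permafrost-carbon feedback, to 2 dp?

Amplification A = ΔT/ΔT₀ = 3.05/2.34 = 1.303.
Total gain g = 1 − 1/A = 1 − 1/1.303 = 0.2325.
The known gain is 0.117.
g_pf = 0.2325 − 0.117 = 0.12.

0.12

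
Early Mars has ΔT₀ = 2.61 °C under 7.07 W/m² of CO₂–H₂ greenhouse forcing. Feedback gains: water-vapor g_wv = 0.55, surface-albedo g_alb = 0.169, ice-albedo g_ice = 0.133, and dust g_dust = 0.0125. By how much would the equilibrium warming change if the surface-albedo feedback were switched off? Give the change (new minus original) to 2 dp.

-10.69 °C

Original: g = 0.8645, ΔT = 2.61/(1−0.8645) = 19.2620 °C.
Without surface-albedo: g' = 0.6955, ΔT' = 2.61/(1−0.6955) = 8.5714 °C.
Change = 8.5714 − 19.2620 = -10.69 °C.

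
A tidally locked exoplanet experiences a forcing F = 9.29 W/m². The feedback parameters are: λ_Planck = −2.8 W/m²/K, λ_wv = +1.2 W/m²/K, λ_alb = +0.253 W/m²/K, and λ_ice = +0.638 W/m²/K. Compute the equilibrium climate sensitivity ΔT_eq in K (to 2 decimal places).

13.10 K

Net feedback parameter λ = (−2.8) + (+1.2) + (+0.253) + (+0.638) = -0.709 W/m²/K.
ΔT = −F/λ = −9.29/(-0.709) = 13.10 K.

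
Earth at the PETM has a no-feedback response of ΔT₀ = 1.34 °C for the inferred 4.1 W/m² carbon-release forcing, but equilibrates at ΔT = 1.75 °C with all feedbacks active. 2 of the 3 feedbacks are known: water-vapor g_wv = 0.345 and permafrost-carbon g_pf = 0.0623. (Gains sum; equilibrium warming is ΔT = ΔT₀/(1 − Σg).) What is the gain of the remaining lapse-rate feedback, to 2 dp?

Amplification A = ΔT/ΔT₀ = 1.75/1.34 = 1.306.
Total gain g = 1 − 1/A = 1 − 1/1.306 = 0.2343.
Known gains sum to 0.345 + 0.0623 = 0.4073.
g_lr = 0.2343 − 0.4073 = -0.17.

-0.17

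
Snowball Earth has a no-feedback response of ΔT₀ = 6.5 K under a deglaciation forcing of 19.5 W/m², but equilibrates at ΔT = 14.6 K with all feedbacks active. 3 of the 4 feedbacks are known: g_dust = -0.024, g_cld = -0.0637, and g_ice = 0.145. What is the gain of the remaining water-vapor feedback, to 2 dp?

Amplification A = ΔT/ΔT₀ = 14.6/6.5 = 2.246.
Total gain g = 1 − 1/A = 1 − 1/2.246 = 0.5548.
Known gains sum to -0.024 − 0.0637 + 0.145 = 0.0573.
g_wv = 0.5548 − 0.0573 = 0.50.

0.50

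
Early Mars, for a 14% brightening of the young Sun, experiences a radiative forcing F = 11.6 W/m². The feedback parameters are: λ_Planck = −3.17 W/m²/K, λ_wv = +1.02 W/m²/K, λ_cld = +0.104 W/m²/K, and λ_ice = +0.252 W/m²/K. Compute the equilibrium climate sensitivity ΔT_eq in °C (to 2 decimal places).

6.47 °C

Net feedback parameter λ = (−3.17) + (+1.02) + (+0.104) + (+0.252) = -1.794 W/m²/K.
ΔT = −F/λ = −11.6/(-1.794) = 6.47 °C.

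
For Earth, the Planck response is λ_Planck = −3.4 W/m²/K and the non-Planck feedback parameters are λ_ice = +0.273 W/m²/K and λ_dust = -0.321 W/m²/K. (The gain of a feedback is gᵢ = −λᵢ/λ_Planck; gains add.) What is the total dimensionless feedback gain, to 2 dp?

-0.01

Convert to gains: g_ice = 0.273/3.4 = 0.08029; g_dust = -0.321/3.4 = -0.09441.
Total gain g = -0.01412.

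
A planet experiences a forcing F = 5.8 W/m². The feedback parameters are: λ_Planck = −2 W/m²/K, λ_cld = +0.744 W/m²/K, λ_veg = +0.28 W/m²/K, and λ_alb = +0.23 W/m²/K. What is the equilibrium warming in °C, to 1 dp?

Net feedback parameter λ = (−2) + (+0.744) + (+0.28) + (+0.23) = -0.746 W/m²/K.
ΔT = −F/λ = −5.8/(-0.746) = 7.8 °C.

7.8 °C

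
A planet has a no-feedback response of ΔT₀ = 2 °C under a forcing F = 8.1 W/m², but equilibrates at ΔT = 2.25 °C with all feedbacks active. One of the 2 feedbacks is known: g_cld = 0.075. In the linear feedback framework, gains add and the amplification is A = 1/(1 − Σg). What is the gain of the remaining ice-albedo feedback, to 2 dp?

0.04

Amplification A = ΔT/ΔT₀ = 2.25/2 = 1.125.
Total gain g = 1 − 1/A = 1 − 1/1.125 = 0.1111.
The known gain is 0.075.
g_ice = 0.1111 − 0.075 = 0.04.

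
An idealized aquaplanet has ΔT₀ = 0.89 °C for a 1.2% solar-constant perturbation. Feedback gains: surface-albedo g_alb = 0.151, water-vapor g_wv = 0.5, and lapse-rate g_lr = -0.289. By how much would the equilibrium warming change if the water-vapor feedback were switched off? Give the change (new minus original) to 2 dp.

Original: g = 0.362, ΔT = 0.89/(1−0.362) = 1.3950 °C.
Without water-vapor: g' = -0.138, ΔT' = 0.89/(1+0.138) = 0.7821 °C.
Change = 0.7821 − 1.3950 = -0.61 °C.

-0.61 °C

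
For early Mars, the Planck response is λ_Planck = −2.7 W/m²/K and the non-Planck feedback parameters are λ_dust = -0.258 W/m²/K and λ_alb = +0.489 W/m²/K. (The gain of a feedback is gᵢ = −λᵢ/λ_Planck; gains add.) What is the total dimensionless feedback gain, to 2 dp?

0.09

Convert to gains: g_dust = -0.258/2.7 = -0.09556; g_alb = 0.489/2.7 = 0.1811.
Total gain g = 0.08554.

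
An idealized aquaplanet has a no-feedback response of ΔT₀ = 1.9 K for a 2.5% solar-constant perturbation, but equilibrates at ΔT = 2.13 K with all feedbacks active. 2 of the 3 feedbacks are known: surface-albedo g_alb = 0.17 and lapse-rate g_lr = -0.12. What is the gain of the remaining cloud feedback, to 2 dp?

0.06

Amplification A = ΔT/ΔT₀ = 2.13/1.9 = 1.121.
Total gain g = 1 − 1/A = 1 − 1/1.121 = 0.1079.
Known gains sum to 0.17 − 0.12 = 0.05.
g_cld = 0.1079 − 0.05 = 0.06.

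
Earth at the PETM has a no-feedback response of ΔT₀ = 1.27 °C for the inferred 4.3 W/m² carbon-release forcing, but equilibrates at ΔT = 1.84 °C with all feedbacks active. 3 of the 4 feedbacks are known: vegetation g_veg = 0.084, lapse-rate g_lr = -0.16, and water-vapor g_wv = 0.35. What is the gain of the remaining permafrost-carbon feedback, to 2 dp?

0.04

Amplification A = ΔT/ΔT₀ = 1.84/1.27 = 1.449.
Total gain g = 1 − 1/A = 1 − 1/1.449 = 0.3099.
Known gains sum to 0.084 − 0.16 + 0.35 = 0.274.
g_pf = 0.3099 − 0.274 = 0.04.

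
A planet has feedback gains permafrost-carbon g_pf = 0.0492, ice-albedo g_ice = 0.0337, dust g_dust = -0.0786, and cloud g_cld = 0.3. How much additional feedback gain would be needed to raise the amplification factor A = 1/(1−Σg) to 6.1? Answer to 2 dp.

0.53

Current total gain = 0.3043.
Target gain for A = 6.1: g* = 1 − 1/6.1 = 0.8361.
Additional gain needed = 0.8361 − 0.3043 = 0.53.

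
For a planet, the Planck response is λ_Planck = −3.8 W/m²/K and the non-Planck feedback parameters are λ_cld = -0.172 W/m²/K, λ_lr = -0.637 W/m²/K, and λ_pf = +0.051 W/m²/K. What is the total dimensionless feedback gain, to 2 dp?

Convert to gains: g_cld = -0.172/3.8 = -0.04526; g_lr = -0.637/3.8 = -0.1676; g_pf = 0.051/3.8 = 0.01342.
Total gain g = -0.19944.

-0.20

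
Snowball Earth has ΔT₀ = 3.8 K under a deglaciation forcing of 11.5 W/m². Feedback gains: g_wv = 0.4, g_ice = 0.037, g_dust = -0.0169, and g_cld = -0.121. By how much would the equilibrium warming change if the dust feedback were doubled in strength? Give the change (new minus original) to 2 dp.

Original: g = 0.2991, ΔT = 3.8/(1−0.2991) = 5.4216 K.
With doubled dust: g' = 0.2822, ΔT' = 3.8/(1−0.2822) = 5.2940 K.
Change = 5.2940 − 5.4216 = -0.13 K.

-0.13 K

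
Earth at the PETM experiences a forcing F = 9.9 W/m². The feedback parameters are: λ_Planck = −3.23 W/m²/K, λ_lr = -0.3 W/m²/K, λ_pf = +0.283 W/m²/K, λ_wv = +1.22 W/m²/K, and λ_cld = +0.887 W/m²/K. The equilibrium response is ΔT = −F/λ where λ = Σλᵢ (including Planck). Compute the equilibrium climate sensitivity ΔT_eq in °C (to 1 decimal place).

8.7 °C

Net feedback parameter λ = (−3.23) + (-0.3) + (+0.283) + (+1.22) + (+0.887) = -1.14 W/m²/K.
ΔT = −F/λ = −9.9/(-1.14) = 8.7 °C.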